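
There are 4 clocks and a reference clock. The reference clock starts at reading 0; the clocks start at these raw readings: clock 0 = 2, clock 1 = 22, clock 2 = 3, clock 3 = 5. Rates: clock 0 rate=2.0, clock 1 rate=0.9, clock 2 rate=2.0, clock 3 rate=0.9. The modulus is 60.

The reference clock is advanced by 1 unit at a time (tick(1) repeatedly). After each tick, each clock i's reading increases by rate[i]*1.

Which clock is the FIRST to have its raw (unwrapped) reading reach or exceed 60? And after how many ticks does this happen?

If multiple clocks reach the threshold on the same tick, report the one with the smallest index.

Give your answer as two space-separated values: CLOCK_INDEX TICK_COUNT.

clock 0: start=2, rate=2.0, needs 60-2 = 58; ticks = ceil(58/2.0) = ceil(29.0000) = 29; reading at tick 29 = 2 + 2.0*29 = 60.0000
clock 1: start=22, rate=0.9, needs 60-22 = 38; ticks = ceil(38/0.9) = ceil(42.2222) = 43; reading at tick 43 = 22 + 0.9*43 = 60.7000
clock 2: start=3, rate=2.0, needs 60-3 = 57; ticks = ceil(57/2.0) = ceil(28.5000) = 29; reading at tick 29 = 3 + 2.0*29 = 61.0000
clock 3: start=5, rate=0.9, needs 60-5 = 55; ticks = ceil(55/0.9) = ceil(61.1111) = 62; reading at tick 62 = 5 + 0.9*62 = 60.8000
Minimum tick count = 29; winners = [0, 2]; smallest index = 0

Answer: 0 29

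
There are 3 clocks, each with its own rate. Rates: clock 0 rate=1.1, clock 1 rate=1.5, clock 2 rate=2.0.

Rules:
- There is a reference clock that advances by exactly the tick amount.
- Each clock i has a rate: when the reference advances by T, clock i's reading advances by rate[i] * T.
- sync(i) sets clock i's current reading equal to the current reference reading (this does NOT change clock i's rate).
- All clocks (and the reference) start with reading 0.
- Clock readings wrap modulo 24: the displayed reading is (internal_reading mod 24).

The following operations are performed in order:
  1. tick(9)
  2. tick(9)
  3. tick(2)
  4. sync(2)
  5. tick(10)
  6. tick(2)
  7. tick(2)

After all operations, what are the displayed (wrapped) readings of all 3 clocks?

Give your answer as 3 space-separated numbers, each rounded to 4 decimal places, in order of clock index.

Answer: 13.4000 3.0000 0.0000

Derivation:
After op 1 tick(9): ref=9.0000 raw=[9.9000 13.5000 18.0000]
After op 2 tick(9): ref=18.0000 raw=[19.8000 27.0000 36.0000]
After op 3 tick(2): ref=20.0000 raw=[22.0000 30.0000 40.0000]
After op 4 sync(2): ref=20.0000 raw=[22.0000 30.0000 20.0000]
After op 5 tick(10): ref=30.0000 raw=[33.0000 45.0000 40.0000]
After op 6 tick(2): ref=32.0000 raw=[35.2000 48.0000 44.0000]
After op 7 tick(2): ref=34.0000 raw=[37.4000 51.0000 48.0000]
Wrap final raw readings (mod 24): 37.4000 mod 24 = 13.4000; 51.0000 mod 24 = 3.0000; 48.0000 mod 24 = 0.0000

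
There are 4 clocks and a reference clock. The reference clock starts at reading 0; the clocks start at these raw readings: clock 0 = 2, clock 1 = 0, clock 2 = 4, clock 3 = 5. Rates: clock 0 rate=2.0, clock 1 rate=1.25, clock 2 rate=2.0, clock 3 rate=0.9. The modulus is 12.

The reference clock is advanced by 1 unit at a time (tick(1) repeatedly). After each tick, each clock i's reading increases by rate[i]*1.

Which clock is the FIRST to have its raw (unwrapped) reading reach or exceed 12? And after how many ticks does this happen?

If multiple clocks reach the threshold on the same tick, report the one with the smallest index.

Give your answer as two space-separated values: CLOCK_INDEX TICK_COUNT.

Answer: 2 4

Derivation:
clock 0: start=2, rate=2.0, needs 12-2 = 10; ticks = ceil(10/2.0) = ceil(5.0000) = 5; reading at tick 5 = 2 + 2.0*5 = 12.0000
clock 1: start=0, rate=1.25, needs 12-0 = 12; ticks = ceil(12/1.25) = ceil(9.6000) = 10; reading at tick 10 = 0 + 1.25*10 = 12.5000
clock 2: start=4, rate=2.0, needs 12-4 = 8; ticks = ceil(8/2.0) = ceil(4.0000) = 4; reading at tick 4 = 4 + 2.0*4 = 12.0000
clock 3: start=5, rate=0.9, needs 12-5 = 7; ticks = ceil(7/0.9) = ceil(7.7778) = 8; reading at tick 8 = 5 + 0.9*8 = 12.2000
Minimum tick count = 4; winners = [2]; smallest index = 2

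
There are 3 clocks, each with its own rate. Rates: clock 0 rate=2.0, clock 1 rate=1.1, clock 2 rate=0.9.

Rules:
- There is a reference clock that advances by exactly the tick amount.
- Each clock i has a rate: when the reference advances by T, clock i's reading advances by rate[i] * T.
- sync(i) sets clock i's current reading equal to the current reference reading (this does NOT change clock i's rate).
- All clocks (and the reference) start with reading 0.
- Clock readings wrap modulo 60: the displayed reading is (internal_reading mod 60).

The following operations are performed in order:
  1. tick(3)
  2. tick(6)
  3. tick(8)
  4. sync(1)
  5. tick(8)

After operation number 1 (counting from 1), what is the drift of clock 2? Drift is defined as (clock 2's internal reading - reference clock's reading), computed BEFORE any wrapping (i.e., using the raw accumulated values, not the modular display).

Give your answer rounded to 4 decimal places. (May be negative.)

Answer: -0.3000

Derivation:
After op 1 tick(3): ref=3.0000 raw=[6.0000 3.3000 2.7000]
Drift of clock 2 after op 1: 2.7000 - 3.0000 = -0.3000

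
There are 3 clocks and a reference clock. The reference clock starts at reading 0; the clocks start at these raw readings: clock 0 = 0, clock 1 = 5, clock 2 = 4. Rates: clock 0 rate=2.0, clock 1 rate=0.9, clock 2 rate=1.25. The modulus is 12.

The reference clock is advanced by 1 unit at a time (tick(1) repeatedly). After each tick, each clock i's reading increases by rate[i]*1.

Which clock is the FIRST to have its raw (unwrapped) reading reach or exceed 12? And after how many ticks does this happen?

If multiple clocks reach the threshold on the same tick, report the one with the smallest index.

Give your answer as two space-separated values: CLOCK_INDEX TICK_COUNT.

Answer: 0 6

Derivation:
clock 0: start=0, rate=2.0, needs 12-0 = 12; ticks = ceil(12/2.0) = ceil(6.0000) = 6; reading at tick 6 = 0 + 2.0*6 = 12.0000
clock 1: start=5, rate=0.9, needs 12-5 = 7; ticks = ceil(7/0.9) = ceil(7.7778) = 8; reading at tick 8 = 5 + 0.9*8 = 12.2000
clock 2: start=4, rate=1.25, needs 12-4 = 8; ticks = ceil(8/1.25) = ceil(6.4000) = 7; reading at tick 7 = 4 + 1.25*7 = 12.7500
Minimum tick count = 6; winners = [0]; smallest index = 0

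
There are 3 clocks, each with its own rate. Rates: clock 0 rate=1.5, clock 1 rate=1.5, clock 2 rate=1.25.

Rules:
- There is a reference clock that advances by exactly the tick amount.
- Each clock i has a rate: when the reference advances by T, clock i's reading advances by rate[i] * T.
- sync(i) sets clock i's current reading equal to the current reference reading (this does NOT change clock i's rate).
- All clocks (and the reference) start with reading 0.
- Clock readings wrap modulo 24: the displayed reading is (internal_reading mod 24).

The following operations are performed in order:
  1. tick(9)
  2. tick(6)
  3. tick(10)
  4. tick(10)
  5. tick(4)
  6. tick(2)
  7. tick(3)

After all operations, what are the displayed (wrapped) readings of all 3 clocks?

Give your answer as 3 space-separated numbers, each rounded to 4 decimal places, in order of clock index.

Answer: 18.0000 18.0000 7.0000

Derivation:
After op 1 tick(9): ref=9.0000 raw=[13.5000 13.5000 11.2500]
After op 2 tick(6): ref=15.0000 raw=[22.5000 22.5000 18.7500]
After op 3 tick(10): ref=25.0000 raw=[37.5000 37.5000 31.2500]
After op 4 tick(10): ref=35.0000 raw=[52.5000 52.5000 43.7500]
After op 5 tick(4): ref=39.0000 raw=[58.5000 58.5000 48.7500]
After op 6 tick(2): ref=41.0000 raw=[61.5000 61.5000 51.2500]
After op 7 tick(3): ref=44.0000 raw=[66.0000 66.0000 55.0000]
Wrap final raw readings (mod 24): 66.0000 mod 24 = 18.0000; 66.0000 mod 24 = 18.0000; 55.0000 mod 24 = 7.0000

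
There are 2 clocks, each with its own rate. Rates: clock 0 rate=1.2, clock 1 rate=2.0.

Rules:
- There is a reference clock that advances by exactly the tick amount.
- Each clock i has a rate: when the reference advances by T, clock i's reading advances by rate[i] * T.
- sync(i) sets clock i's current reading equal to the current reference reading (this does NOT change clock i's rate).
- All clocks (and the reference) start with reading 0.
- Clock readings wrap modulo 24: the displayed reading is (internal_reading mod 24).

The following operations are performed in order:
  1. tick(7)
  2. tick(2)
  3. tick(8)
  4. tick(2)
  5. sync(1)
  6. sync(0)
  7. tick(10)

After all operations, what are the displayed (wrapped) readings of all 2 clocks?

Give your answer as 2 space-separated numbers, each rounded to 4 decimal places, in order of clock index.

After op 1 tick(7): ref=7.0000 raw=[8.4000 14.0000]
After op 2 tick(2): ref=9.0000 raw=[10.8000 18.0000]
After op 3 tick(8): ref=17.0000 raw=[20.4000 34.0000]
After op 4 tick(2): ref=19.0000 raw=[22.8000 38.0000]
After op 5 sync(1): ref=19.0000 raw=[22.8000 19.0000]
After op 6 sync(0): ref=19.0000 raw=[19.0000 19.0000]
After op 7 tick(10): ref=29.0000 raw=[31.0000 39.0000]
Wrap final raw readings (mod 24): 31.0000 mod 24 = 7.0000; 39.0000 mod 24 = 15.0000

Answer: 7.0000 15.0000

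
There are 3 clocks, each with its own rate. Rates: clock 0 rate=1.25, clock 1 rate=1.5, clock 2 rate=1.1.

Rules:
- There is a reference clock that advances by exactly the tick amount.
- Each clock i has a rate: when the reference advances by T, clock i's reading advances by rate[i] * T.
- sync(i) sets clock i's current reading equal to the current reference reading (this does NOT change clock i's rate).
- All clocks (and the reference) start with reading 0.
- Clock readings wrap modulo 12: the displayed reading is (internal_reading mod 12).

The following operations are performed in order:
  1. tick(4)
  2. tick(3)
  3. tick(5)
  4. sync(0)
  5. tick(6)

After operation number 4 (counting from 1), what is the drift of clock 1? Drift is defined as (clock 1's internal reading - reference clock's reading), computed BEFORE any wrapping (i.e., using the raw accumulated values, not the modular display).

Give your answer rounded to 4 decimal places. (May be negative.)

After op 1 tick(4): ref=4.0000 raw=[5.0000 6.0000 4.4000]
After op 2 tick(3): ref=7.0000 raw=[8.7500 10.5000 7.7000]
After op 3 tick(5): ref=12.0000 raw=[15.0000 18.0000 13.2000]
After op 4 sync(0): ref=12.0000 raw=[12.0000 18.0000 13.2000]
Drift of clock 1 after op 4: 18.0000 - 12.0000 = 6.0000

Answer: 6.0000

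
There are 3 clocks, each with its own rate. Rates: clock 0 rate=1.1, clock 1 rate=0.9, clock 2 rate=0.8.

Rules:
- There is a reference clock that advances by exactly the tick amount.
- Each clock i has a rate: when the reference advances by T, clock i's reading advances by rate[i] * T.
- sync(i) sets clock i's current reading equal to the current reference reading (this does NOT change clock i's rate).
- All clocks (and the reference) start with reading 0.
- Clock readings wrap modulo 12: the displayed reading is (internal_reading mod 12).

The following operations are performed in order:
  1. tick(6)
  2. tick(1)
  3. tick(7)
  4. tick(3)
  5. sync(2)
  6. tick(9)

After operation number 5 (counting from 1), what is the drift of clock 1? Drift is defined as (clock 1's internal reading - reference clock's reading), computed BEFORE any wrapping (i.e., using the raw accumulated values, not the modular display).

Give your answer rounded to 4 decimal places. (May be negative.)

After op 1 tick(6): ref=6.0000 raw=[6.6000 5.4000 4.8000]
After op 2 tick(1): ref=7.0000 raw=[7.7000 6.3000 5.6000]
After op 3 tick(7): ref=14.0000 raw=[15.4000 12.6000 11.2000]
After op 4 tick(3): ref=17.0000 raw=[18.7000 15.3000 13.6000]
After op 5 sync(2): ref=17.0000 raw=[18.7000 15.3000 17.0000]
Drift of clock 1 after op 5: 15.3000 - 17.0000 = -1.7000

Answer: -1.7000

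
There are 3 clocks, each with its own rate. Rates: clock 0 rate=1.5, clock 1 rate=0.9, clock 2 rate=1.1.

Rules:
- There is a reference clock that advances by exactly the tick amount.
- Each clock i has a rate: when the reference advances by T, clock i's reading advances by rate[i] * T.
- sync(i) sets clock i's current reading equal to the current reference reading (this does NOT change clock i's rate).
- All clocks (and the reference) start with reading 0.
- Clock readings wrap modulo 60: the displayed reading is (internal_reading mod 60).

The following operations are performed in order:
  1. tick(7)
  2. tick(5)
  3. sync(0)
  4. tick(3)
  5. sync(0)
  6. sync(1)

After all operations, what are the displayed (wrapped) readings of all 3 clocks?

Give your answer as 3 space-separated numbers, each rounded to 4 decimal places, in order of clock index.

Answer: 15.0000 15.0000 16.5000

Derivation:
After op 1 tick(7): ref=7.0000 raw=[10.5000 6.3000 7.7000]
After op 2 tick(5): ref=12.0000 raw=[18.0000 10.8000 13.2000]
After op 3 sync(0): ref=12.0000 raw=[12.0000 10.8000 13.2000]
After op 4 tick(3): ref=15.0000 raw=[16.5000 13.5000 16.5000]
After op 5 sync(0): ref=15.0000 raw=[15.0000 13.5000 16.5000]
After op 6 sync(1): ref=15.0000 raw=[15.0000 15.0000 16.5000]
Wrap final raw readings (mod 60): 15.0000 mod 60 = 15.0000; 15.0000 mod 60 = 15.0000; 16.5000 mod 60 = 16.5000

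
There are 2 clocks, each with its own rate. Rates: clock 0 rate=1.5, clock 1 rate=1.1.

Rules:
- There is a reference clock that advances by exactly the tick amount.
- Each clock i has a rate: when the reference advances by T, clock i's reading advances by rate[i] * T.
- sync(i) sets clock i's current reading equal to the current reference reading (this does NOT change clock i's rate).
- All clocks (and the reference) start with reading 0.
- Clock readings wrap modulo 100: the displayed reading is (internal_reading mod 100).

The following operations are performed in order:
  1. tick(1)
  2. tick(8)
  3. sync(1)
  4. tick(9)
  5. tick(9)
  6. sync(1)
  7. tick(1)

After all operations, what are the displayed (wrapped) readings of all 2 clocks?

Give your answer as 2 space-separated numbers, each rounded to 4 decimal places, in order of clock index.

After op 1 tick(1): ref=1.0000 raw=[1.5000 1.1000]
After op 2 tick(8): ref=9.0000 raw=[13.5000 9.9000]
After op 3 sync(1): ref=9.0000 raw=[13.5000 9.0000]
After op 4 tick(9): ref=18.0000 raw=[27.0000 18.9000]
After op 5 tick(9): ref=27.0000 raw=[40.5000 28.8000]
After op 6 sync(1): ref=27.0000 raw=[40.5000 27.0000]
After op 7 tick(1): ref=28.0000 raw=[42.0000 28.1000]
Wrap final raw readings (mod 100): 42.0000 mod 100 = 42.0000; 28.1000 mod 100 = 28.1000

Answer: 42.0000 28.1000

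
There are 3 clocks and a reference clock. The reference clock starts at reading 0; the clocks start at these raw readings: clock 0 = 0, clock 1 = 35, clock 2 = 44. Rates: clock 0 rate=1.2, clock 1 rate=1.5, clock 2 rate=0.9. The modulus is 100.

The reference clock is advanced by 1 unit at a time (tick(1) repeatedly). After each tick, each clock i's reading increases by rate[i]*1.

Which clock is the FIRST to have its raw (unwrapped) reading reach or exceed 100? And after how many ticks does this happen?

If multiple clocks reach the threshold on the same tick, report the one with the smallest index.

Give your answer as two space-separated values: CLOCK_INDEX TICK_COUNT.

clock 0: start=0, rate=1.2, needs 100-0 = 100; ticks = ceil(100/1.2) = ceil(83.3333) = 84; reading at tick 84 = 0 + 1.2*84 = 100.8000
clock 1: start=35, rate=1.5, needs 100-35 = 65; ticks = ceil(65/1.5) = ceil(43.3333) = 44; reading at tick 44 = 35 + 1.5*44 = 101.0000
clock 2: start=44, rate=0.9, needs 100-44 = 56; ticks = ceil(56/0.9) = ceil(62.2222) = 63; reading at tick 63 = 44 + 0.9*63 = 100.7000
Minimum tick count = 44; winners = [1]; smallest index = 1

Answer: 1 44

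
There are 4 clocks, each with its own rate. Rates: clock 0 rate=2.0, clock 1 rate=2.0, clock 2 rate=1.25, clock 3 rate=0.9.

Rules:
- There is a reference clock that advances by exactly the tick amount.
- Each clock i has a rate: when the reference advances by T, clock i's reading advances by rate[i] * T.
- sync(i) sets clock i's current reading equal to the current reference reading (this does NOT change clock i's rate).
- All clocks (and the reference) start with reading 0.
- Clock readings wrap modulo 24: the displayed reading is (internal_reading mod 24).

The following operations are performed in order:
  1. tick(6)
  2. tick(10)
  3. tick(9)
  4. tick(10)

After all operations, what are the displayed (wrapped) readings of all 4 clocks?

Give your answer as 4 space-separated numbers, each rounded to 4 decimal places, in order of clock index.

Answer: 22.0000 22.0000 19.7500 7.5000

Derivation:
After op 1 tick(6): ref=6.0000 raw=[12.0000 12.0000 7.5000 5.4000]
After op 2 tick(10): ref=16.0000 raw=[32.0000 32.0000 20.0000 14.4000]
After op 3 tick(9): ref=25.0000 raw=[50.0000 50.0000 31.2500 22.5000]
After op 4 tick(10): ref=35.0000 raw=[70.0000 70.0000 43.7500 31.5000]
Wrap final raw readings (mod 24): 70.0000 mod 24 = 22.0000; 70.0000 mod 24 = 22.0000; 43.7500 mod 24 = 19.7500; 31.5000 mod 24 = 7.5000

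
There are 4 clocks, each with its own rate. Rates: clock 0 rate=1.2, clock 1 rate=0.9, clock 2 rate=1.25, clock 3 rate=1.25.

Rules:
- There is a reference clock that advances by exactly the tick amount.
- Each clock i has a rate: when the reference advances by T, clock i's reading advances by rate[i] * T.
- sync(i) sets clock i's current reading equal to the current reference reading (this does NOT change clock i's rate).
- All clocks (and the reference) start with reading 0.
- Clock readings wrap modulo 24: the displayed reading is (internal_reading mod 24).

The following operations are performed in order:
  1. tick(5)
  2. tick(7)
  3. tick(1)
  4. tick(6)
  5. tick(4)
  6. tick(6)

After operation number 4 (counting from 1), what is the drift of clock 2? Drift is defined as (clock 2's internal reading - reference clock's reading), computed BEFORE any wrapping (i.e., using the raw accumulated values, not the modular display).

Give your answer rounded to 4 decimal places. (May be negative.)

Answer: 4.7500

Derivation:
After op 1 tick(5): ref=5.0000 raw=[6.0000 4.5000 6.2500 6.2500]
After op 2 tick(7): ref=12.0000 raw=[14.4000 10.8000 15.0000 15.0000]
After op 3 tick(1): ref=13.0000 raw=[15.6000 11.7000 16.2500 16.2500]
After op 4 tick(6): ref=19.0000 raw=[22.8000 17.1000 23.7500 23.7500]
Drift of clock 2 after op 4: 23.7500 - 19.0000 = 4.7500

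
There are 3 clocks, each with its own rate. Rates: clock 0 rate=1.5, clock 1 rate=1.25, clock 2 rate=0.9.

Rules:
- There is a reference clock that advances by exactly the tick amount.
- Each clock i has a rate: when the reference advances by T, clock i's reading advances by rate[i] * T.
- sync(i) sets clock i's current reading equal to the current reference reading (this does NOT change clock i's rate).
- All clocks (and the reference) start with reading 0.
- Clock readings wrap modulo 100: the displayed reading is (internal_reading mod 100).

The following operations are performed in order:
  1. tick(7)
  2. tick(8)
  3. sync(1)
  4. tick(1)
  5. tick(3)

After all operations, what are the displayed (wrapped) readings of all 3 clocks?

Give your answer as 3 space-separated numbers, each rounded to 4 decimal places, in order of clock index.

After op 1 tick(7): ref=7.0000 raw=[10.5000 8.7500 6.3000]
After op 2 tick(8): ref=15.0000 raw=[22.5000 18.7500 13.5000]
After op 3 sync(1): ref=15.0000 raw=[22.5000 15.0000 13.5000]
After op 4 tick(1): ref=16.0000 raw=[24.0000 16.2500 14.4000]
After op 5 tick(3): ref=19.0000 raw=[28.5000 20.0000 17.1000]
Wrap final raw readings (mod 100): 28.5000 mod 100 = 28.5000; 20.0000 mod 100 = 20.0000; 17.1000 mod 100 = 17.1000

Answer: 28.5000 20.0000 17.1000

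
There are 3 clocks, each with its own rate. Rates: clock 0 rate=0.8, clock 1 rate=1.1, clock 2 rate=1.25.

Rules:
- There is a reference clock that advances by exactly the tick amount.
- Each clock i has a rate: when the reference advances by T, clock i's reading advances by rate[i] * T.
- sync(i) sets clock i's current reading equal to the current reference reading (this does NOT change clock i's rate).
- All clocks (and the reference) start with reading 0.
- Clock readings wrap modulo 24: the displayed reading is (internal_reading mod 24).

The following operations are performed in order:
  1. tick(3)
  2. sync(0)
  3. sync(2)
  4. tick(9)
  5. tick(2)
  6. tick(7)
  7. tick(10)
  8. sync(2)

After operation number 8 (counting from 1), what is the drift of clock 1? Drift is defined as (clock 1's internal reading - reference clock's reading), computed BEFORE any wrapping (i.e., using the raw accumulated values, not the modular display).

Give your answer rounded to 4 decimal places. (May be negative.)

Answer: 3.1000

Derivation:
After op 1 tick(3): ref=3.0000 raw=[2.4000 3.3000 3.7500]
After op 2 sync(0): ref=3.0000 raw=[3.0000 3.3000 3.7500]
After op 3 sync(2): ref=3.0000 raw=[3.0000 3.3000 3.0000]
After op 4 tick(9): ref=12.0000 raw=[10.2000 13.2000 14.2500]
After op 5 tick(2): ref=14.0000 raw=[11.8000 15.4000 16.7500]
After op 6 tick(7): ref=21.0000 raw=[17.4000 23.1000 25.5000]
After op 7 tick(10): ref=31.0000 raw=[25.4000 34.1000 38.0000]
After op 8 sync(2): ref=31.0000 raw=[25.4000 34.1000 31.0000]
Drift of clock 1 after op 8: 34.1000 - 31.0000 = 3.1000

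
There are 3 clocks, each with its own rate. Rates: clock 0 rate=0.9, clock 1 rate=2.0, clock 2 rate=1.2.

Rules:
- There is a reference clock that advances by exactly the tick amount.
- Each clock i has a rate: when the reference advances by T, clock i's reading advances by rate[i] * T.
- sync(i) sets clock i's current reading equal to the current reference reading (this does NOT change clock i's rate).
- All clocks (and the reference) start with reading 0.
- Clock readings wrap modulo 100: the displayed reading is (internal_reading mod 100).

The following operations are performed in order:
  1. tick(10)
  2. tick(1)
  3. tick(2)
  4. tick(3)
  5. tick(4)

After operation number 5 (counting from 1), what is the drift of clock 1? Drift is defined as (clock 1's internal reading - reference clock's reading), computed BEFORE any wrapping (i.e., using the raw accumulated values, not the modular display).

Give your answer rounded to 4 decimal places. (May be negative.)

Answer: 20.0000

Derivation:
After op 1 tick(10): ref=10.0000 raw=[9.0000 20.0000 12.0000]
After op 2 tick(1): ref=11.0000 raw=[9.9000 22.0000 13.2000]
After op 3 tick(2): ref=13.0000 raw=[11.7000 26.0000 15.6000]
After op 4 tick(3): ref=16.0000 raw=[14.4000 32.0000 19.2000]
After op 5 tick(4): ref=20.0000 raw=[18.0000 40.0000 24.0000]
Drift of clock 1 after op 5: 40.0000 - 20.0000 = 20.0000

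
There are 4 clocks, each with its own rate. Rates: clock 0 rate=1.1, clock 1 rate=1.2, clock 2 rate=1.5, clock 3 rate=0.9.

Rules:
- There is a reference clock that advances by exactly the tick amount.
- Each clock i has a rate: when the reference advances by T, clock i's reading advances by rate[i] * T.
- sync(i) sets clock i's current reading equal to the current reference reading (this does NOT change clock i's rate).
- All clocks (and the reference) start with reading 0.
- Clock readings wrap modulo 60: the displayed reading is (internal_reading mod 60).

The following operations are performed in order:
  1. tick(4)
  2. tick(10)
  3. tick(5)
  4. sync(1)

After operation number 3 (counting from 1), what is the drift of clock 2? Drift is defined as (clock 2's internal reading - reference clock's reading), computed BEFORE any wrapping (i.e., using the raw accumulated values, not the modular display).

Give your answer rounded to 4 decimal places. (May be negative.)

After op 1 tick(4): ref=4.0000 raw=[4.4000 4.8000 6.0000 3.6000]
After op 2 tick(10): ref=14.0000 raw=[15.4000 16.8000 21.0000 12.6000]
After op 3 tick(5): ref=19.0000 raw=[20.9000 22.8000 28.5000 17.1000]
Drift of clock 2 after op 3: 28.5000 - 19.0000 = 9.5000

Answer: 9.5000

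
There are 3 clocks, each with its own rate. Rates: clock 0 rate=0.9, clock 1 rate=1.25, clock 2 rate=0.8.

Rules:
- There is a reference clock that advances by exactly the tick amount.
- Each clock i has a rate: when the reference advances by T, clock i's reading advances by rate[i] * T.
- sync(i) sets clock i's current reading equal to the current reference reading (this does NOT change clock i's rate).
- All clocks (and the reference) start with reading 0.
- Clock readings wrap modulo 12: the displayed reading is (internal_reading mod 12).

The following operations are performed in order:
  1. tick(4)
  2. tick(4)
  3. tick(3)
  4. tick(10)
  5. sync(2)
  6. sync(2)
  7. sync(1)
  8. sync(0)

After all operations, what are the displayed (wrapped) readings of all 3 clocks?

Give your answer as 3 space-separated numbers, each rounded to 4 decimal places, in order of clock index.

After op 1 tick(4): ref=4.0000 raw=[3.6000 5.0000 3.2000]
After op 2 tick(4): ref=8.0000 raw=[7.2000 10.0000 6.4000]
After op 3 tick(3): ref=11.0000 raw=[9.9000 13.7500 8.8000]
After op 4 tick(10): ref=21.0000 raw=[18.9000 26.2500 16.8000]
After op 5 sync(2): ref=21.0000 raw=[18.9000 26.2500 21.0000]
After op 6 sync(2): ref=21.0000 raw=[18.9000 26.2500 21.0000]
After op 7 sync(1): ref=21.0000 raw=[18.9000 21.0000 21.0000]
After op 8 sync(0): ref=21.0000 raw=[21.0000 21.0000 21.0000]
Wrap final raw readings (mod 12): 21.0000 mod 12 = 9.0000; 21.0000 mod 12 = 9.0000; 21.0000 mod 12 = 9.0000

Answer: 9.0000 9.0000 9.0000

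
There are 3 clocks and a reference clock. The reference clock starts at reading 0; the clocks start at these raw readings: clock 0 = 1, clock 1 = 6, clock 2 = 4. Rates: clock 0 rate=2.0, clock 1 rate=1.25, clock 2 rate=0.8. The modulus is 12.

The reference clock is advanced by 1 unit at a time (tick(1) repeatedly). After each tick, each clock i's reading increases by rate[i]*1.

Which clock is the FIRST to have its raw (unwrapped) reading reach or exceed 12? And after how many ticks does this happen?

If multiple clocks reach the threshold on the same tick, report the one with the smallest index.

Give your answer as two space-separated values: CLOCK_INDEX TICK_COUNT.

Answer: 1 5

Derivation:
clock 0: start=1, rate=2.0, needs 12-1 = 11; ticks = ceil(11/2.0) = ceil(5.5000) = 6; reading at tick 6 = 1 + 2.0*6 = 13.0000
clock 1: start=6, rate=1.25, needs 12-6 = 6; ticks = ceil(6/1.25) = ceil(4.8000) = 5; reading at tick 5 = 6 + 1.25*5 = 12.2500
clock 2: start=4, rate=0.8, needs 12-4 = 8; ticks = ceil(8/0.8) = ceil(10.0000) = 10; reading at tick 10 = 4 + 0.8*10 = 12.0000
Minimum tick count = 5; winners = [1]; smallest index = 1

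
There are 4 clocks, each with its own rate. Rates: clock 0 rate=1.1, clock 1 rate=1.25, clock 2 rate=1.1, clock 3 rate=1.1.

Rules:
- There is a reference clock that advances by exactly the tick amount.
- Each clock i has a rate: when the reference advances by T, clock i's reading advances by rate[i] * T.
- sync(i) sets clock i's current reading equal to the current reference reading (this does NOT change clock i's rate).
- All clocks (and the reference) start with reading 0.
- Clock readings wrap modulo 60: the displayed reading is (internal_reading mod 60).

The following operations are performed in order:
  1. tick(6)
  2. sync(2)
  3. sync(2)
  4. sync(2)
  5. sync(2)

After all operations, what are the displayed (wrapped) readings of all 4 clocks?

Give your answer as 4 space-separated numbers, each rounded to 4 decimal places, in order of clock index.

Answer: 6.6000 7.5000 6.0000 6.6000

Derivation:
After op 1 tick(6): ref=6.0000 raw=[6.6000 7.5000 6.6000 6.6000]
After op 2 sync(2): ref=6.0000 raw=[6.6000 7.5000 6.0000 6.6000]
After op 3 sync(2): ref=6.0000 raw=[6.6000 7.5000 6.0000 6.6000]
After op 4 sync(2): ref=6.0000 raw=[6.6000 7.5000 6.0000 6.6000]
After op 5 sync(2): ref=6.0000 raw=[6.6000 7.5000 6.0000 6.6000]
Wrap final raw readings (mod 60): 6.6000 mod 60 = 6.6000; 7.5000 mod 60 = 7.5000; 6.0000 mod 60 = 6.0000; 6.6000 mod 60 = 6.6000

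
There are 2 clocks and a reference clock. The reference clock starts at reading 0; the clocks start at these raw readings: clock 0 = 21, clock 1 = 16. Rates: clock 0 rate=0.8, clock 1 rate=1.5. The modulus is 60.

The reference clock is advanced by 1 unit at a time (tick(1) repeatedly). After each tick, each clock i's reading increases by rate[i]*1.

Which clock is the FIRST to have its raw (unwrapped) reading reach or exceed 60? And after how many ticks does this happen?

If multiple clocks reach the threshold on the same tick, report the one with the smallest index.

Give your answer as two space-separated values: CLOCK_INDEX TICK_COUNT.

Answer: 1 30

Derivation:
clock 0: start=21, rate=0.8, needs 60-21 = 39; ticks = ceil(39/0.8) = ceil(48.7500) = 49; reading at tick 49 = 21 + 0.8*49 = 60.2000
clock 1: start=16, rate=1.5, needs 60-16 = 44; ticks = ceil(44/1.5) = ceil(29.3333) = 30; reading at tick 30 = 16 + 1.5*30 = 61.0000
Minimum tick count = 30; winners = [1]; smallest index = 1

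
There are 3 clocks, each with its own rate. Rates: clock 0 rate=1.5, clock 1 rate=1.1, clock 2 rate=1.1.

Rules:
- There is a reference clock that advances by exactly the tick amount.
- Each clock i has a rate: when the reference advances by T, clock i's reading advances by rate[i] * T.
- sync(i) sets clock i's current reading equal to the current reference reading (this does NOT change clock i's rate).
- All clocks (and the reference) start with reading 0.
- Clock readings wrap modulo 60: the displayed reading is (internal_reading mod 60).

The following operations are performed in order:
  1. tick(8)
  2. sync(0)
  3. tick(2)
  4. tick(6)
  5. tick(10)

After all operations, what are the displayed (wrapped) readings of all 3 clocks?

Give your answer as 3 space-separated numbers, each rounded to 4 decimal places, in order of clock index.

Answer: 35.0000 28.6000 28.6000

Derivation:
After op 1 tick(8): ref=8.0000 raw=[12.0000 8.8000 8.8000]
After op 2 sync(0): ref=8.0000 raw=[8.0000 8.8000 8.8000]
After op 3 tick(2): ref=10.0000 raw=[11.0000 11.0000 11.0000]
After op 4 tick(6): ref=16.0000 raw=[20.0000 17.6000 17.6000]
After op 5 tick(10): ref=26.0000 raw=[35.0000 28.6000 28.6000]
Wrap final raw readings (mod 60): 35.0000 mod 60 = 35.0000; 28.6000 mod 60 = 28.6000; 28.6000 mod 60 = 28.6000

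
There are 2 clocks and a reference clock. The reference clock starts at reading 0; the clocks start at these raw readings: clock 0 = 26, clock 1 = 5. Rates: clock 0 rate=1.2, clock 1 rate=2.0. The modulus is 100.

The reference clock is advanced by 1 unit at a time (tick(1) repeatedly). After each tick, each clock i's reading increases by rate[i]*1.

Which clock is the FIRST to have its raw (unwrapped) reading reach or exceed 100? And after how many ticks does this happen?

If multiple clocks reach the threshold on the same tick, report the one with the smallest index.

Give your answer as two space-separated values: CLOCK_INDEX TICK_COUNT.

clock 0: start=26, rate=1.2, needs 100-26 = 74; ticks = ceil(74/1.2) = ceil(61.6667) = 62; reading at tick 62 = 26 + 1.2*62 = 100.4000
clock 1: start=5, rate=2.0, needs 100-5 = 95; ticks = ceil(95/2.0) = ceil(47.5000) = 48; reading at tick 48 = 5 + 2.0*48 = 101.0000
Minimum tick count = 48; winners = [1]; smallest index = 1

Answer: 1 48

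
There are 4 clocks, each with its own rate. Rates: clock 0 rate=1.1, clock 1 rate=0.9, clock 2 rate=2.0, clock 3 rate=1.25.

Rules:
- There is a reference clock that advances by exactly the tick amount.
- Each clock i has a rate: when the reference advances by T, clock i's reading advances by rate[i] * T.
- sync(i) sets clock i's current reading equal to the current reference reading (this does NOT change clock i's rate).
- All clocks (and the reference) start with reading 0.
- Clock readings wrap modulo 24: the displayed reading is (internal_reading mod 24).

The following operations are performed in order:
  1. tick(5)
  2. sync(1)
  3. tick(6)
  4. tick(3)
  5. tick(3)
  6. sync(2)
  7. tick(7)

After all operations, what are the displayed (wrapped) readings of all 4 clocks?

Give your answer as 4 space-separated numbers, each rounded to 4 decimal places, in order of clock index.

After op 1 tick(5): ref=5.0000 raw=[5.5000 4.5000 10.0000 6.2500]
After op 2 sync(1): ref=5.0000 raw=[5.5000 5.0000 10.0000 6.2500]
After op 3 tick(6): ref=11.0000 raw=[12.1000 10.4000 22.0000 13.7500]
After op 4 tick(3): ref=14.0000 raw=[15.4000 13.1000 28.0000 17.5000]
After op 5 tick(3): ref=17.0000 raw=[18.7000 15.8000 34.0000 21.2500]
After op 6 sync(2): ref=17.0000 raw=[18.7000 15.8000 17.0000 21.2500]
After op 7 tick(7): ref=24.0000 raw=[26.4000 22.1000 31.0000 30.0000]
Wrap final raw readings (mod 24): 26.4000 mod 24 = 2.4000; 22.1000 mod 24 = 22.1000; 31.0000 mod 24 = 7.0000; 30.0000 mod 24 = 6.0000

Answer: 2.4000 22.1000 7.0000 6.0000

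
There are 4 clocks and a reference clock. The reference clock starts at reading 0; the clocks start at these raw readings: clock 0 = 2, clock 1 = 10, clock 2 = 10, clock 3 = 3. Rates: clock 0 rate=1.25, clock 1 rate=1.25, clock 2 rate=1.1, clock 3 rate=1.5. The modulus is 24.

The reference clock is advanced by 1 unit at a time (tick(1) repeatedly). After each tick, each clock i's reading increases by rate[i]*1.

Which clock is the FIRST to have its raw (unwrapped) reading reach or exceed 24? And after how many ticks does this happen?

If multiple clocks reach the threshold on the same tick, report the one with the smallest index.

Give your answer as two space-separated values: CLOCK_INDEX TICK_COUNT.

clock 0: start=2, rate=1.25, needs 24-2 = 22; ticks = ceil(22/1.25) = ceil(17.6000) = 18; reading at tick 18 = 2 + 1.25*18 = 24.5000
clock 1: start=10, rate=1.25, needs 24-10 = 14; ticks = ceil(14/1.25) = ceil(11.2000) = 12; reading at tick 12 = 10 + 1.25*12 = 25.0000
clock 2: start=10, rate=1.1, needs 24-10 = 14; ticks = ceil(14/1.1) = ceil(12.7273) = 13; reading at tick 13 = 10 + 1.1*13 = 24.3000
clock 3: start=3, rate=1.5, needs 24-3 = 21; ticks = ceil(21/1.5) = ceil(14.0000) = 14; reading at tick 14 = 3 + 1.5*14 = 24.0000
Minimum tick count = 12; winners = [1]; smallest index = 1

Answer: 1 12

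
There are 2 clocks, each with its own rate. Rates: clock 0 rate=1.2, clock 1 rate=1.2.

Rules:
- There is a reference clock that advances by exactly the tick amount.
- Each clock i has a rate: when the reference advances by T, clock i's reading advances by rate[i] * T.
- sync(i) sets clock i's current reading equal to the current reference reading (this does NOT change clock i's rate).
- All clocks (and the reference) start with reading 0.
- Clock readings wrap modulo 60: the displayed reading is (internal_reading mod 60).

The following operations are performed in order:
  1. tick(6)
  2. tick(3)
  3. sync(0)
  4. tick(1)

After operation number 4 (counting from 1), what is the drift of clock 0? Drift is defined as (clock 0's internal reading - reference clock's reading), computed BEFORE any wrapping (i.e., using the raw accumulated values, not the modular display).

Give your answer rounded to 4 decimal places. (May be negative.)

After op 1 tick(6): ref=6.0000 raw=[7.2000 7.2000]
After op 2 tick(3): ref=9.0000 raw=[10.8000 10.8000]
After op 3 sync(0): ref=9.0000 raw=[9.0000 10.8000]
After op 4 tick(1): ref=10.0000 raw=[10.2000 12.0000]
Drift of clock 0 after op 4: 10.2000 - 10.0000 = 0.2000

Answer: 0.2000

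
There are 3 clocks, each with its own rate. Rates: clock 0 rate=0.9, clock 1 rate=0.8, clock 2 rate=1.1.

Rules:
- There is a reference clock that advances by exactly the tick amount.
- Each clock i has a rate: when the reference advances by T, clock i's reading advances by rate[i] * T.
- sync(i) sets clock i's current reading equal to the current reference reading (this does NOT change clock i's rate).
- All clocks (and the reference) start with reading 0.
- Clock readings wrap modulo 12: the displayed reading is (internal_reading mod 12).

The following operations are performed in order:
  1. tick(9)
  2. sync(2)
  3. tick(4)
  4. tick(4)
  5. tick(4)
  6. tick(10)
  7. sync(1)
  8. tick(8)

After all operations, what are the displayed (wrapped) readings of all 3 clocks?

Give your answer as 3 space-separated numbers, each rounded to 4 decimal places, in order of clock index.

Answer: 11.1000 1.4000 6.0000

Derivation:
After op 1 tick(9): ref=9.0000 raw=[8.1000 7.2000 9.9000]
After op 2 sync(2): ref=9.0000 raw=[8.1000 7.2000 9.0000]
After op 3 tick(4): ref=13.0000 raw=[11.7000 10.4000 13.4000]
After op 4 tick(4): ref=17.0000 raw=[15.3000 13.6000 17.8000]
After op 5 tick(4): ref=21.0000 raw=[18.9000 16.8000 22.2000]
After op 6 tick(10): ref=31.0000 raw=[27.9000 24.8000 33.2000]
After op 7 sync(1): ref=31.0000 raw=[27.9000 31.0000 33.2000]
After op 8 tick(8): ref=39.0000 raw=[35.1000 37.4000 42.0000]
Wrap final raw readings (mod 12): 35.1000 mod 12 = 11.1000; 37.4000 mod 12 = 1.4000; 42.0000 mod 12 = 6.0000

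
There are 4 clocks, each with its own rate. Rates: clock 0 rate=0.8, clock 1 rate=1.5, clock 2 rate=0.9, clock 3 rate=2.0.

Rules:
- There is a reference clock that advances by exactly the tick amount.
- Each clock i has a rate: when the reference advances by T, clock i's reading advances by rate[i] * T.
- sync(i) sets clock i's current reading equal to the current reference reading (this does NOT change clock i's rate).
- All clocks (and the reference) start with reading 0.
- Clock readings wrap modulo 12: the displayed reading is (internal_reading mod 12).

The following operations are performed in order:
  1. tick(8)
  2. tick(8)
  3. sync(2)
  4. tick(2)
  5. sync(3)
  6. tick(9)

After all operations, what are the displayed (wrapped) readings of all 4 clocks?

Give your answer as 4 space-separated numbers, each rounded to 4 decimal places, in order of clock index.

After op 1 tick(8): ref=8.0000 raw=[6.4000 12.0000 7.2000 16.0000]
After op 2 tick(8): ref=16.0000 raw=[12.8000 24.0000 14.4000 32.0000]
After op 3 sync(2): ref=16.0000 raw=[12.8000 24.0000 16.0000 32.0000]
After op 4 tick(2): ref=18.0000 raw=[14.4000 27.0000 17.8000 36.0000]
After op 5 sync(3): ref=18.0000 raw=[14.4000 27.0000 17.8000 18.0000]
After op 6 tick(9): ref=27.0000 raw=[21.6000 40.5000 25.9000 36.0000]
Wrap final raw readings (mod 12): 21.6000 mod 12 = 9.6000; 40.5000 mod 12 = 4.5000; 25.9000 mod 12 = 1.9000; 36.0000 mod 12 = 0.0000

Answer: 9.6000 4.5000 1.9000 0.0000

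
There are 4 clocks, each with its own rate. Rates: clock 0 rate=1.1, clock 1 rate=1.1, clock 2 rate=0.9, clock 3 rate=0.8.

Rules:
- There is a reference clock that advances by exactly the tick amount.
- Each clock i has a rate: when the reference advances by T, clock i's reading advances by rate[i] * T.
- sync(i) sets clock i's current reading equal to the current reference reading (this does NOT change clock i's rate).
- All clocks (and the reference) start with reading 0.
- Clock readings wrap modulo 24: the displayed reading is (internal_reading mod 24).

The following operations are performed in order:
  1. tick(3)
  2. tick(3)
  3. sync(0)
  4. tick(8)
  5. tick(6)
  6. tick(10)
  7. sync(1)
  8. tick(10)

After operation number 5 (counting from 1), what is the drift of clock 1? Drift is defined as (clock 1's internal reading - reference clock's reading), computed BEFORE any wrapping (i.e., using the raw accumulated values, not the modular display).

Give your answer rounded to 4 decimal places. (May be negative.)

After op 1 tick(3): ref=3.0000 raw=[3.3000 3.3000 2.7000 2.4000]
After op 2 tick(3): ref=6.0000 raw=[6.6000 6.6000 5.4000 4.8000]
After op 3 sync(0): ref=6.0000 raw=[6.0000 6.6000 5.4000 4.8000]
After op 4 tick(8): ref=14.0000 raw=[14.8000 15.4000 12.6000 11.2000]
After op 5 tick(6): ref=20.0000 raw=[21.4000 22.0000 18.0000 16.0000]
Drift of clock 1 after op 5: 22.0000 - 20.0000 = 2.0000

Answer: 2.0000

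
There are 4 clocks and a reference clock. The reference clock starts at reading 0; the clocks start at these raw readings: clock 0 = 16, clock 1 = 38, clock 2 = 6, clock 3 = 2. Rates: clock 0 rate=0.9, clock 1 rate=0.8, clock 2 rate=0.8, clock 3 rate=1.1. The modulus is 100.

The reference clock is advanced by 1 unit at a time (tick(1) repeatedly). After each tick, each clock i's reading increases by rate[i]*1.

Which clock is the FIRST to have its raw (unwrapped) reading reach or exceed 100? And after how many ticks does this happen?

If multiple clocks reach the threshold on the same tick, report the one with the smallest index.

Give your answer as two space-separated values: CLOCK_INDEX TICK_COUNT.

Answer: 1 78

Derivation:
clock 0: start=16, rate=0.9, needs 100-16 = 84; ticks = ceil(84/0.9) = ceil(93.3333) = 94; reading at tick 94 = 16 + 0.9*94 = 100.6000
clock 1: start=38, rate=0.8, needs 100-38 = 62; ticks = ceil(62/0.8) = ceil(77.5000) = 78; reading at tick 78 = 38 + 0.8*78 = 100.4000
clock 2: start=6, rate=0.8, needs 100-6 = 94; ticks = ceil(94/0.8) = ceil(117.5000) = 118; reading at tick 118 = 6 + 0.8*118 = 100.4000
clock 3: start=2, rate=1.1, needs 100-2 = 98; ticks = ceil(98/1.1) = ceil(89.0909) = 90; reading at tick 90 = 2 + 1.1*90 = 101.0000
Minimum tick count = 78; winners = [1]; smallest index = 1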